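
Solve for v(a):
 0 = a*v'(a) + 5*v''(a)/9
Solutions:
 v(a) = C1 + C2*erf(3*sqrt(10)*a/10)


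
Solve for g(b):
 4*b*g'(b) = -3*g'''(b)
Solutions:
 g(b) = C1 + Integral(C2*airyai(-6^(2/3)*b/3) + C3*airybi(-6^(2/3)*b/3), b)


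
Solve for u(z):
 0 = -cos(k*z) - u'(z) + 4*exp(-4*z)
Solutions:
 u(z) = C1 - exp(-4*z) - sin(k*z)/k


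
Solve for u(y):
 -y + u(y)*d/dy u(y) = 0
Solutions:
 u(y) = -sqrt(C1 + y^2)
 u(y) = sqrt(C1 + y^2)


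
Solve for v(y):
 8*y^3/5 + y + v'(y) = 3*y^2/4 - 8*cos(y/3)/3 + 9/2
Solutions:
 v(y) = C1 - 2*y^4/5 + y^3/4 - y^2/2 + 9*y/2 - 8*sin(y/3)


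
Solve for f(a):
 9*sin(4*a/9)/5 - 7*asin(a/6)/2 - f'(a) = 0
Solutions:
 f(a) = C1 - 7*a*asin(a/6)/2 - 7*sqrt(36 - a^2)/2 - 81*cos(4*a/9)/20


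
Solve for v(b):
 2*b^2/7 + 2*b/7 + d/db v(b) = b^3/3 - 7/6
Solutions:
 v(b) = C1 + b^4/12 - 2*b^3/21 - b^2/7 - 7*b/6


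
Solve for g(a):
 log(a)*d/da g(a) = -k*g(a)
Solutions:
 g(a) = C1*exp(-k*li(a))


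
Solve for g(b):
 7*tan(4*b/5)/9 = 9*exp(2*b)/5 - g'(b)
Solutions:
 g(b) = C1 + 9*exp(2*b)/10 + 35*log(cos(4*b/5))/36


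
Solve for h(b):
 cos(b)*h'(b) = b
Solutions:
 h(b) = C1 + Integral(b/cos(b), b)


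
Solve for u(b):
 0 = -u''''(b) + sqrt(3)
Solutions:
 u(b) = C1 + C2*b + C3*b^2 + C4*b^3 + sqrt(3)*b^4/24


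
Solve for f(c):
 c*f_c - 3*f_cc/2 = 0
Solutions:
 f(c) = C1 + C2*erfi(sqrt(3)*c/3)


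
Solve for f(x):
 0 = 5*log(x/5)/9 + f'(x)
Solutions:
 f(x) = C1 - 5*x*log(x)/9 + 5*x/9 + 5*x*log(5)/9


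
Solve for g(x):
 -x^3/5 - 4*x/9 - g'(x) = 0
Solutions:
 g(x) = C1 - x^4/20 - 2*x^2/9


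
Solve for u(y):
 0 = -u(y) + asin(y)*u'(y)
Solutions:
 u(y) = C1*exp(Integral(1/asin(y), y))


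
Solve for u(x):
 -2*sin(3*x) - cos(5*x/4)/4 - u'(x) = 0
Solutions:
 u(x) = C1 - sin(5*x/4)/5 + 2*cos(3*x)/3


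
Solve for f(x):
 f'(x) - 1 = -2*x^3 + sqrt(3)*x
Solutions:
 f(x) = C1 - x^4/2 + sqrt(3)*x^2/2 + x


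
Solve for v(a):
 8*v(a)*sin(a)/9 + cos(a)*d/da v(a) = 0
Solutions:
 v(a) = C1*cos(a)^(8/9)


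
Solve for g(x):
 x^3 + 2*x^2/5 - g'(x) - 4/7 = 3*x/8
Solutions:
 g(x) = C1 + x^4/4 + 2*x^3/15 - 3*x^2/16 - 4*x/7


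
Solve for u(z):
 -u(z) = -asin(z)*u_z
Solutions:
 u(z) = C1*exp(Integral(1/asin(z), z))


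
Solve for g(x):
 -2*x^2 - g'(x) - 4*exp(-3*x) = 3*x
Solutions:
 g(x) = C1 - 2*x^3/3 - 3*x^2/2 + 4*exp(-3*x)/3


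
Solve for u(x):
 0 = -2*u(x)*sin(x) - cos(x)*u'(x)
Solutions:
 u(x) = C1*cos(x)^2


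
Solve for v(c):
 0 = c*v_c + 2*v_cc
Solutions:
 v(c) = C1 + C2*erf(c/2)


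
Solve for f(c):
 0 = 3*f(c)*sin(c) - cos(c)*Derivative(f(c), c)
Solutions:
 f(c) = C1/cos(c)^3


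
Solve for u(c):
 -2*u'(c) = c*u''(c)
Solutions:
 u(c) = C1 + C2/c


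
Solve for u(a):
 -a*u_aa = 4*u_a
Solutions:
 u(a) = C1 + C2/a^3


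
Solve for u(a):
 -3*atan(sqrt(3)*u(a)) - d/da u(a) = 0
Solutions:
 Integral(1/atan(sqrt(3)*_y), (_y, u(a))) = C1 - 3*a


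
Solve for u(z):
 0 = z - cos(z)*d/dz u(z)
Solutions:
 u(z) = C1 + Integral(z/cos(z), z)


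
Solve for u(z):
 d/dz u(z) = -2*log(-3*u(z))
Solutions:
 Integral(1/(log(-_y) + log(3)), (_y, u(z)))/2 = C1 - z


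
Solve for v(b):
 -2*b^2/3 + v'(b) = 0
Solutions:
 v(b) = C1 + 2*b^3/9


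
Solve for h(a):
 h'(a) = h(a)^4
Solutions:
 h(a) = (-1/(C1 + 3*a))^(1/3)
 h(a) = (-1/(C1 + a))^(1/3)*(-3^(2/3) - 3*3^(1/6)*I)/6
 h(a) = (-1/(C1 + a))^(1/3)*(-3^(2/3) + 3*3^(1/6)*I)/6


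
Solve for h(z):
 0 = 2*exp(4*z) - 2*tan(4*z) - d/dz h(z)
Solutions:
 h(z) = C1 + exp(4*z)/2 + log(cos(4*z))/2


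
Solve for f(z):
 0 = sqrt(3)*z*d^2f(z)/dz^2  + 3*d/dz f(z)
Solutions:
 f(z) = C1 + C2*z^(1 - sqrt(3))


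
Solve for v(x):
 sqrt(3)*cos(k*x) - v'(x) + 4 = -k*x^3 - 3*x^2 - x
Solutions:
 v(x) = C1 + k*x^4/4 + x^3 + x^2/2 + 4*x + sqrt(3)*sin(k*x)/k


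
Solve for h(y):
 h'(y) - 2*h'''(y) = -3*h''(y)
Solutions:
 h(y) = C1 + C2*exp(y*(3 - sqrt(17))/4) + C3*exp(y*(3 + sqrt(17))/4)


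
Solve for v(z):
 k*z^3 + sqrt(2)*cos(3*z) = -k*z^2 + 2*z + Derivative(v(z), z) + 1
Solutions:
 v(z) = C1 + k*z^4/4 + k*z^3/3 - z^2 - z + sqrt(2)*sin(3*z)/3


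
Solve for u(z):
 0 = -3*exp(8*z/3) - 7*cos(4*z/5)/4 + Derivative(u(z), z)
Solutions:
 u(z) = C1 + 9*exp(8*z/3)/8 + 35*sin(4*z/5)/16


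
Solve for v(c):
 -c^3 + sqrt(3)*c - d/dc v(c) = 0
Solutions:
 v(c) = C1 - c^4/4 + sqrt(3)*c^2/2


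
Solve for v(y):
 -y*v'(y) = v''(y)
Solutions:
 v(y) = C1 + C2*erf(sqrt(2)*y/2)


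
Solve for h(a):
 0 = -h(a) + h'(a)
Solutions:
 h(a) = C1*exp(a)


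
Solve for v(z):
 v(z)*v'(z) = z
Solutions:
 v(z) = -sqrt(C1 + z^2)
 v(z) = sqrt(C1 + z^2)


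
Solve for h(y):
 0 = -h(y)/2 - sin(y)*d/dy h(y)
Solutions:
 h(y) = C1*(cos(y) + 1)^(1/4)/(cos(y) - 1)^(1/4)


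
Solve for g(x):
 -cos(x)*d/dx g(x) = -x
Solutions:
 g(x) = C1 + Integral(x/cos(x), x)


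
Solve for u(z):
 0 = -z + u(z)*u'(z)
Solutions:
 u(z) = -sqrt(C1 + z^2)
 u(z) = sqrt(C1 + z^2)


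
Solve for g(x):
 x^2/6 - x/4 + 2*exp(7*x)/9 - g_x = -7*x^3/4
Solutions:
 g(x) = C1 + 7*x^4/16 + x^3/18 - x^2/8 + 2*exp(7*x)/63


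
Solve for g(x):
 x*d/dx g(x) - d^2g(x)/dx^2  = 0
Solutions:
 g(x) = C1 + C2*erfi(sqrt(2)*x/2)


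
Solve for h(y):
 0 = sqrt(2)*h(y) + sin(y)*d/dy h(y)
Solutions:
 h(y) = C1*(cos(y) + 1)^(sqrt(2)/2)/(cos(y) - 1)^(sqrt(2)/2)


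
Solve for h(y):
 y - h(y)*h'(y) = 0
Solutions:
 h(y) = -sqrt(C1 + y^2)
 h(y) = sqrt(C1 + y^2)


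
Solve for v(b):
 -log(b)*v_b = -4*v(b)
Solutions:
 v(b) = C1*exp(4*li(b))


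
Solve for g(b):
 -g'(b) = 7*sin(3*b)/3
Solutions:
 g(b) = C1 + 7*cos(3*b)/9


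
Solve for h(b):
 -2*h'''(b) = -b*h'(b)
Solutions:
 h(b) = C1 + Integral(C2*airyai(2^(2/3)*b/2) + C3*airybi(2^(2/3)*b/2), b)


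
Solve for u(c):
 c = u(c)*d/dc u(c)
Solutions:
 u(c) = -sqrt(C1 + c^2)
 u(c) = sqrt(C1 + c^2)


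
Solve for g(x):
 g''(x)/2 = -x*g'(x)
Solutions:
 g(x) = C1 + C2*erf(x)


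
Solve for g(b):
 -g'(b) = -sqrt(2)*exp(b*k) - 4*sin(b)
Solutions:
 g(b) = C1 - 4*cos(b) + sqrt(2)*exp(b*k)/k


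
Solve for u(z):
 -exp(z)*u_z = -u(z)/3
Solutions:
 u(z) = C1*exp(-exp(-z)/3)


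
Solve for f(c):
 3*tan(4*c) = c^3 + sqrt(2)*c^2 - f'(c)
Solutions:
 f(c) = C1 + c^4/4 + sqrt(2)*c^3/3 + 3*log(cos(4*c))/4


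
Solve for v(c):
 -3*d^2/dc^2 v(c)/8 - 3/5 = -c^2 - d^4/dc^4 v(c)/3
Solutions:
 v(c) = C1 + C2*c + C3*exp(-3*sqrt(2)*c/4) + C4*exp(3*sqrt(2)*c/4) + 2*c^4/9 + 212*c^2/135


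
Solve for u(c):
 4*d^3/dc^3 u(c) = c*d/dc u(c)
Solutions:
 u(c) = C1 + Integral(C2*airyai(2^(1/3)*c/2) + C3*airybi(2^(1/3)*c/2), c)


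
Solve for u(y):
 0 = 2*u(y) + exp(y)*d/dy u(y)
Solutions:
 u(y) = C1*exp(2*exp(-y))


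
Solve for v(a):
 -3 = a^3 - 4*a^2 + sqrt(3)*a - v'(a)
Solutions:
 v(a) = C1 + a^4/4 - 4*a^3/3 + sqrt(3)*a^2/2 + 3*a


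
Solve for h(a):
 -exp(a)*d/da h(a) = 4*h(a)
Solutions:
 h(a) = C1*exp(4*exp(-a))


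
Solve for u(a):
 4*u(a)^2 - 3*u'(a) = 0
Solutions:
 u(a) = -3/(C1 + 4*a)


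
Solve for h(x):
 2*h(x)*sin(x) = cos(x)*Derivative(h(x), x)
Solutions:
 h(x) = C1/cos(x)^2


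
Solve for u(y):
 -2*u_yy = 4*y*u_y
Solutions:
 u(y) = C1 + C2*erf(y)


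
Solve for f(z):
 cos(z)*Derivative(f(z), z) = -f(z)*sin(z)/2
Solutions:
 f(z) = C1*sqrt(cos(z))


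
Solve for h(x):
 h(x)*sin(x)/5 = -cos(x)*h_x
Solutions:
 h(x) = C1*cos(x)^(1/5)


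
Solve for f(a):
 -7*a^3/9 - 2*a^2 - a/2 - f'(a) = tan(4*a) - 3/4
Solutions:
 f(a) = C1 - 7*a^4/36 - 2*a^3/3 - a^2/4 + 3*a/4 + log(cos(4*a))/4


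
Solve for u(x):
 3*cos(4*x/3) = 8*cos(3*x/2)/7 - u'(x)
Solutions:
 u(x) = C1 - 9*sin(4*x/3)/4 + 16*sin(3*x/2)/21


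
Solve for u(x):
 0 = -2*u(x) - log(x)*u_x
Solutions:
 u(x) = C1*exp(-2*li(x))


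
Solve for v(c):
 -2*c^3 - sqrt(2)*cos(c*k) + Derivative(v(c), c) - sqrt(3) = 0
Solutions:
 v(c) = C1 + c^4/2 + sqrt(3)*c + sqrt(2)*sin(c*k)/k


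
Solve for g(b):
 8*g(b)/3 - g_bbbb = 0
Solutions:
 g(b) = C1*exp(-6^(3/4)*b/3) + C2*exp(6^(3/4)*b/3) + C3*sin(6^(3/4)*b/3) + C4*cos(6^(3/4)*b/3)


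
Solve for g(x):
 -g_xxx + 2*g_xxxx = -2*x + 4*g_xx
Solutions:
 g(x) = C1 + C2*x + C3*exp(x*(1 - sqrt(33))/4) + C4*exp(x*(1 + sqrt(33))/4) + x^3/12 - x^2/16


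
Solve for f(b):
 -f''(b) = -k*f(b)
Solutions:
 f(b) = C1*exp(-b*sqrt(k)) + C2*exp(b*sqrt(k))


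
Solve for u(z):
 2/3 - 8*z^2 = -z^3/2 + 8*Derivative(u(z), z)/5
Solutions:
 u(z) = C1 + 5*z^4/64 - 5*z^3/3 + 5*z/12


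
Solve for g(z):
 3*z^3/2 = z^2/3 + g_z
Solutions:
 g(z) = C1 + 3*z^4/8 - z^3/9


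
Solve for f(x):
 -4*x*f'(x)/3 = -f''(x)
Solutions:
 f(x) = C1 + C2*erfi(sqrt(6)*x/3)


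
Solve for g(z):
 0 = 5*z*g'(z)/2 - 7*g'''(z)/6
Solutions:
 g(z) = C1 + Integral(C2*airyai(15^(1/3)*7^(2/3)*z/7) + C3*airybi(15^(1/3)*7^(2/3)*z/7), z)


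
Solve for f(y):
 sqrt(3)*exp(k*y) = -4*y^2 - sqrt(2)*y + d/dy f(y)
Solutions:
 f(y) = C1 + 4*y^3/3 + sqrt(2)*y^2/2 + sqrt(3)*exp(k*y)/k


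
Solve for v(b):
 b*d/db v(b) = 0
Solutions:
 v(b) = C1


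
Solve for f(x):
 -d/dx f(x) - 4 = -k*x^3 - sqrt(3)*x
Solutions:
 f(x) = C1 + k*x^4/4 + sqrt(3)*x^2/2 - 4*x


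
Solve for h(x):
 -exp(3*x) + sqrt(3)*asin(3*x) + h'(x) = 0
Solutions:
 h(x) = C1 - sqrt(3)*(x*asin(3*x) + sqrt(1 - 9*x^2)/3) + exp(3*x)/3


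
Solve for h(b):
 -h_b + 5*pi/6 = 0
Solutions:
 h(b) = C1 + 5*pi*b/6


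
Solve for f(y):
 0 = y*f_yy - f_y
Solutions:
 f(y) = C1 + C2*y^2


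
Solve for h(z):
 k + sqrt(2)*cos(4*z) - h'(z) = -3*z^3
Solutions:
 h(z) = C1 + k*z + 3*z^4/4 + sqrt(2)*sin(4*z)/4


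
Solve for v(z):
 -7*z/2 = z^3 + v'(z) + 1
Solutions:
 v(z) = C1 - z^4/4 - 7*z^2/4 - z


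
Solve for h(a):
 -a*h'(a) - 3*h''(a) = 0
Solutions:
 h(a) = C1 + C2*erf(sqrt(6)*a/6)


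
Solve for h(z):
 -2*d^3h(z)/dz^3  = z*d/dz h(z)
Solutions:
 h(z) = C1 + Integral(C2*airyai(-2^(2/3)*z/2) + C3*airybi(-2^(2/3)*z/2), z)


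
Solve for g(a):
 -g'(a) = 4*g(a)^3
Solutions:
 g(a) = -sqrt(2)*sqrt(-1/(C1 - 4*a))/2
 g(a) = sqrt(2)*sqrt(-1/(C1 - 4*a))/2


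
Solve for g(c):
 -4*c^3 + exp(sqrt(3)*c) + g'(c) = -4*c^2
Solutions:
 g(c) = C1 + c^4 - 4*c^3/3 - sqrt(3)*exp(sqrt(3)*c)/3


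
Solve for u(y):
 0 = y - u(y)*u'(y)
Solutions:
 u(y) = -sqrt(C1 + y^2)
 u(y) = sqrt(C1 + y^2)


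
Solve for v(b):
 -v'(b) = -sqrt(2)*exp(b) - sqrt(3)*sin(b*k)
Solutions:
 v(b) = C1 + sqrt(2)*exp(b) - sqrt(3)*cos(b*k)/k


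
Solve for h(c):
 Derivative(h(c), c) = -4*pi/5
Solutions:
 h(c) = C1 - 4*pi*c/5


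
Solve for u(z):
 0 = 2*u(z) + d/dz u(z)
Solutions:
 u(z) = C1*exp(-2*z)


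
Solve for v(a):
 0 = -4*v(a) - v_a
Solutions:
 v(a) = C1*exp(-4*a)


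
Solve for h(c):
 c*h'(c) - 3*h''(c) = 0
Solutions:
 h(c) = C1 + C2*erfi(sqrt(6)*c/6)


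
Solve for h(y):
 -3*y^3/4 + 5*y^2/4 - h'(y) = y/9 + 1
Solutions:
 h(y) = C1 - 3*y^4/16 + 5*y^3/12 - y^2/18 - y


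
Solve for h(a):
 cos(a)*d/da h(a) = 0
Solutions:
 h(a) = C1


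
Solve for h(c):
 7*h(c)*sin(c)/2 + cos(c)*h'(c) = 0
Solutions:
 h(c) = C1*cos(c)^(7/2)


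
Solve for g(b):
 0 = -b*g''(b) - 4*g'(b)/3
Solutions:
 g(b) = C1 + C2/b^(1/3)


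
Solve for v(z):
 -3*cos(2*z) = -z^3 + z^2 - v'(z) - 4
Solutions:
 v(z) = C1 - z^4/4 + z^3/3 - 4*z + 3*sin(2*z)/2


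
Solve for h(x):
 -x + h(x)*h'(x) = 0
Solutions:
 h(x) = -sqrt(C1 + x^2)
 h(x) = sqrt(C1 + x^2)


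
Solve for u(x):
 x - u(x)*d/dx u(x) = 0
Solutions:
 u(x) = -sqrt(C1 + x^2)
 u(x) = sqrt(C1 + x^2)


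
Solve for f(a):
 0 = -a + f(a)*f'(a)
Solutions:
 f(a) = -sqrt(C1 + a^2)
 f(a) = sqrt(C1 + a^2)


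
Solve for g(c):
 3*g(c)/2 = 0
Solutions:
 g(c) = 0


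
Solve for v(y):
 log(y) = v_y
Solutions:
 v(y) = C1 + y*log(y) - y


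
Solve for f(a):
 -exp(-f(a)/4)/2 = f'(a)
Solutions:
 f(a) = 4*log(C1 - a/8)


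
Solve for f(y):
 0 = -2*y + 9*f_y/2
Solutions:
 f(y) = C1 + 2*y^2/9


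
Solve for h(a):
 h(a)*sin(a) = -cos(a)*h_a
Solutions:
 h(a) = C1*cos(a)


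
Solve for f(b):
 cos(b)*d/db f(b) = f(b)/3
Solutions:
 f(b) = C1*(sin(b) + 1)^(1/6)/(sin(b) - 1)^(1/6)


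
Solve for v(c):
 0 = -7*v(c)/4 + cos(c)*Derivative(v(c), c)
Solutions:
 v(c) = C1*(sin(c) + 1)^(7/8)/(sin(c) - 1)^(7/8)


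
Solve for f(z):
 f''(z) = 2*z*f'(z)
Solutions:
 f(z) = C1 + C2*erfi(z)


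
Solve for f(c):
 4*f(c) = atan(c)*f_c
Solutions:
 f(c) = C1*exp(4*Integral(1/atan(c), c))


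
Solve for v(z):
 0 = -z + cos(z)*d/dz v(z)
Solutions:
 v(z) = C1 + Integral(z/cos(z), z)


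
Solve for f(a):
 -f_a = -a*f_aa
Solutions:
 f(a) = C1 + C2*a^2


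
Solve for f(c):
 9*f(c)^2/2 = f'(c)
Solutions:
 f(c) = -2/(C1 + 9*c)


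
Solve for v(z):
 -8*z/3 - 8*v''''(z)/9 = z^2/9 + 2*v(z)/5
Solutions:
 v(z) = -5*z^2/18 - 20*z/3 + (C1*sin(sqrt(3)*5^(3/4)*z/10) + C2*cos(sqrt(3)*5^(3/4)*z/10))*exp(-sqrt(3)*5^(3/4)*z/10) + (C3*sin(sqrt(3)*5^(3/4)*z/10) + C4*cos(sqrt(3)*5^(3/4)*z/10))*exp(sqrt(3)*5^(3/4)*z/10)


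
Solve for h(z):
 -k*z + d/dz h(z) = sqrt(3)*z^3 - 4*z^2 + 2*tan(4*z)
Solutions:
 h(z) = C1 + k*z^2/2 + sqrt(3)*z^4/4 - 4*z^3/3 - log(cos(4*z))/2


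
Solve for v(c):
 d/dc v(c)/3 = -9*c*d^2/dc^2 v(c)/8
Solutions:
 v(c) = C1 + C2*c^(19/27)


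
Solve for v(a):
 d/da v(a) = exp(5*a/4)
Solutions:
 v(a) = C1 + 4*exp(5*a/4)/5


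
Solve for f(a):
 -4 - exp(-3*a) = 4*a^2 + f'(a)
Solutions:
 f(a) = C1 - 4*a^3/3 - 4*a + exp(-3*a)/3


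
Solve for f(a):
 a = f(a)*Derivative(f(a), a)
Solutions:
 f(a) = -sqrt(C1 + a^2)
 f(a) = sqrt(C1 + a^2)


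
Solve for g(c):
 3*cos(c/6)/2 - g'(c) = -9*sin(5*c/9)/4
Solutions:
 g(c) = C1 + 9*sin(c/6) - 81*cos(5*c/9)/20


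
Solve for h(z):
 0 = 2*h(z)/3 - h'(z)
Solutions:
 h(z) = C1*exp(2*z/3)


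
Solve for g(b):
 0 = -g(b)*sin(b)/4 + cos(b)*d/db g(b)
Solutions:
 g(b) = C1/cos(b)^(1/4)


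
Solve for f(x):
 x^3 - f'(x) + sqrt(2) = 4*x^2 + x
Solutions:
 f(x) = C1 + x^4/4 - 4*x^3/3 - x^2/2 + sqrt(2)*x


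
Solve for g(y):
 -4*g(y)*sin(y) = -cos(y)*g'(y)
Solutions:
 g(y) = C1/cos(y)^4


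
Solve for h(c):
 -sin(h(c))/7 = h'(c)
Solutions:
 c/7 + log(cos(h(c)) - 1)/2 - log(cos(h(c)) + 1)/2 = C1


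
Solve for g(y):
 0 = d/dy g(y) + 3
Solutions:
 g(y) = C1 - 3*y


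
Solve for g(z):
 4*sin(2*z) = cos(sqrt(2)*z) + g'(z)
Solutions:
 g(z) = C1 - sqrt(2)*sin(sqrt(2)*z)/2 - 2*cos(2*z)


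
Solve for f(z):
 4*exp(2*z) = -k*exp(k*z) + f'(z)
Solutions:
 f(z) = C1 + 2*exp(2*z) + exp(k*z)


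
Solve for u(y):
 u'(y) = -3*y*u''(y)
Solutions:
 u(y) = C1 + C2*y^(2/3)


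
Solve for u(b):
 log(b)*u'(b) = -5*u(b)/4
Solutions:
 u(b) = C1*exp(-5*li(b)/4)


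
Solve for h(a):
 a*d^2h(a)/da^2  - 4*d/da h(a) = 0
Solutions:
 h(a) = C1 + C2*a^5


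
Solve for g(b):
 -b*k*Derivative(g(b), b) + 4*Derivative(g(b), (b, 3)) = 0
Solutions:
 g(b) = C1 + Integral(C2*airyai(2^(1/3)*b*k^(1/3)/2) + C3*airybi(2^(1/3)*b*k^(1/3)/2), b)


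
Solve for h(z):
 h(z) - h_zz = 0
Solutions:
 h(z) = C1*exp(-z) + C2*exp(z)


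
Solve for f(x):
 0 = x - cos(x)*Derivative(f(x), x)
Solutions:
 f(x) = C1 + Integral(x/cos(x), x)


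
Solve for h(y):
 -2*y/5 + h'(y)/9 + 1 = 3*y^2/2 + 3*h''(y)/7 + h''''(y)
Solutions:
 h(y) = C1 + C2*exp(-y*(-6*882^(1/3)/(49 + sqrt(4669))^(1/3) + 84^(1/3)*(49 + sqrt(4669))^(1/3))/84)*sin(3^(1/6)*y*(18*98^(1/3)/(49 + sqrt(4669))^(1/3) + 28^(1/3)*3^(2/3)*(49 + sqrt(4669))^(1/3))/84) + C3*exp(-y*(-6*882^(1/3)/(49 + sqrt(4669))^(1/3) + 84^(1/3)*(49 + sqrt(4669))^(1/3))/84)*cos(3^(1/6)*y*(18*98^(1/3)/(49 + sqrt(4669))^(1/3) + 28^(1/3)*3^(2/3)*(49 + sqrt(4669))^(1/3))/84) + C4*exp(y*(-6*882^(1/3)/(49 + sqrt(4669))^(1/3) + 84^(1/3)*(49 + sqrt(4669))^(1/3))/42) + 9*y^3/2 + 3771*y^2/70 + 99612*y/245


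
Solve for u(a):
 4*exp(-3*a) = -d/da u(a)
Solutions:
 u(a) = C1 + 4*exp(-3*a)/3


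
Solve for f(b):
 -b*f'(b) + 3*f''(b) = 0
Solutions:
 f(b) = C1 + C2*erfi(sqrt(6)*b/6)


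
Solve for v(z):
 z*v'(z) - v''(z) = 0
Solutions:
 v(z) = C1 + C2*erfi(sqrt(2)*z/2)


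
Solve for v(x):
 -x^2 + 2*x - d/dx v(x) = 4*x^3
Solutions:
 v(x) = C1 - x^4 - x^3/3 + x^2


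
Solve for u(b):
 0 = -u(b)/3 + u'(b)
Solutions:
 u(b) = C1*exp(b/3)


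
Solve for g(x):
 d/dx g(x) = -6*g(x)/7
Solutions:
 g(x) = C1*exp(-6*x/7)


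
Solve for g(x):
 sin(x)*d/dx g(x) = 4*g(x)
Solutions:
 g(x) = C1*(cos(x)^2 - 2*cos(x) + 1)/(cos(x)^2 + 2*cos(x) + 1)


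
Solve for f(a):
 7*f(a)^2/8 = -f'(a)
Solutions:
 f(a) = 8/(C1 + 7*a)


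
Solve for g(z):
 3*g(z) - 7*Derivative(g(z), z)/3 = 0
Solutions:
 g(z) = C1*exp(9*z/7)


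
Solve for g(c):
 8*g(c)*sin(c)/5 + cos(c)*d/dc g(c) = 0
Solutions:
 g(c) = C1*cos(c)^(8/5)


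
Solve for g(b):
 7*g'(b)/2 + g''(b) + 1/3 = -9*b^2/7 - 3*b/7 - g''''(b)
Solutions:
 g(b) = C1 + C2*exp(-6^(1/3)*b*(-(63 + sqrt(4017))^(1/3) + 2*6^(1/3)/(63 + sqrt(4017))^(1/3))/12)*sin(2^(1/3)*3^(1/6)*b*(6*2^(1/3)/(63 + sqrt(4017))^(1/3) + 3^(2/3)*(63 + sqrt(4017))^(1/3))/12) + C3*exp(-6^(1/3)*b*(-(63 + sqrt(4017))^(1/3) + 2*6^(1/3)/(63 + sqrt(4017))^(1/3))/12)*cos(2^(1/3)*3^(1/6)*b*(6*2^(1/3)/(63 + sqrt(4017))^(1/3) + 3^(2/3)*(63 + sqrt(4017))^(1/3))/12) + C4*exp(6^(1/3)*b*(-(63 + sqrt(4017))^(1/3) + 2*6^(1/3)/(63 + sqrt(4017))^(1/3))/6) - 6*b^3/49 + 15*b^2/343 - 866*b/7203


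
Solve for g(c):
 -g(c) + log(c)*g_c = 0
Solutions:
 g(c) = C1*exp(li(c))


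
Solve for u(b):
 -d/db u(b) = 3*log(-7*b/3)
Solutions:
 u(b) = C1 - 3*b*log(-b) + 3*b*(-log(7) + 1 + log(3))


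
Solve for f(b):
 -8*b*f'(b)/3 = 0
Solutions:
 f(b) = C1


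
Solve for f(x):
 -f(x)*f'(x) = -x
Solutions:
 f(x) = -sqrt(C1 + x^2)
 f(x) = sqrt(C1 + x^2)


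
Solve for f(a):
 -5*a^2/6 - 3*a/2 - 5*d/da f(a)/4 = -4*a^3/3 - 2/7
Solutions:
 f(a) = C1 + 4*a^4/15 - 2*a^3/9 - 3*a^2/5 + 8*a/35


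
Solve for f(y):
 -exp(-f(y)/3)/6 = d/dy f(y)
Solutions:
 f(y) = 3*log(C1 - y/18)


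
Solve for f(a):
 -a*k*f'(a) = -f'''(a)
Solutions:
 f(a) = C1 + Integral(C2*airyai(a*k^(1/3)) + C3*airybi(a*k^(1/3)), a)


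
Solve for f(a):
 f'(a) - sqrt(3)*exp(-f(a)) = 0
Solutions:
 f(a) = log(C1 + sqrt(3)*a)


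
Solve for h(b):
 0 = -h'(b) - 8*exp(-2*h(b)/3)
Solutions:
 h(b) = 3*log(-sqrt(C1 - 8*b)) - 3*log(3) + 3*log(6)/2
 h(b) = 3*log(C1 - 8*b)/2 - 3*log(3) + 3*log(6)/2


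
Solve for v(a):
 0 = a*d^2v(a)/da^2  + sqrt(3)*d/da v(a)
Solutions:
 v(a) = C1 + C2*a^(1 - sqrt(3))


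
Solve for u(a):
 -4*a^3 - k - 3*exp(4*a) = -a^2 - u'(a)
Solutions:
 u(a) = C1 + a^4 - a^3/3 + a*k + 3*exp(4*a)/4


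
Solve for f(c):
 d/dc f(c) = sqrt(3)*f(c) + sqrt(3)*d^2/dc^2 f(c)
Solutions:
 f(c) = (C1*sin(sqrt(33)*c/6) + C2*cos(sqrt(33)*c/6))*exp(sqrt(3)*c/6)


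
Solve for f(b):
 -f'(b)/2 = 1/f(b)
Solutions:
 f(b) = -sqrt(C1 - 4*b)
 f(b) = sqrt(C1 - 4*b)


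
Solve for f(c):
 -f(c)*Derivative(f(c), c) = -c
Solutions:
 f(c) = -sqrt(C1 + c^2)
 f(c) = sqrt(C1 + c^2)


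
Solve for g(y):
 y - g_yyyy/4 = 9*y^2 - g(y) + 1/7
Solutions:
 g(y) = C1*exp(-sqrt(2)*y) + C2*exp(sqrt(2)*y) + C3*sin(sqrt(2)*y) + C4*cos(sqrt(2)*y) + 9*y^2 - y + 1/7


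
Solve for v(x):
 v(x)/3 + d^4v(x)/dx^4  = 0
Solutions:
 v(x) = (C1*sin(sqrt(2)*3^(3/4)*x/6) + C2*cos(sqrt(2)*3^(3/4)*x/6))*exp(-sqrt(2)*3^(3/4)*x/6) + (C3*sin(sqrt(2)*3^(3/4)*x/6) + C4*cos(sqrt(2)*3^(3/4)*x/6))*exp(sqrt(2)*3^(3/4)*x/6)


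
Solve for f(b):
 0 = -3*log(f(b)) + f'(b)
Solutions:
 li(f(b)) = C1 + 3*b


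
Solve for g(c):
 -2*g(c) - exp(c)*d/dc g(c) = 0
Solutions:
 g(c) = C1*exp(2*exp(-c))


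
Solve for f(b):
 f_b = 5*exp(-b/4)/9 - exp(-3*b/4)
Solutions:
 f(b) = C1 - 20*exp(-b/4)/9 + 4*exp(-3*b/4)/3


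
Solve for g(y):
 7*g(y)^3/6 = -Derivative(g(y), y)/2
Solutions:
 g(y) = -sqrt(6)*sqrt(-1/(C1 - 7*y))/2
 g(y) = sqrt(6)*sqrt(-1/(C1 - 7*y))/2


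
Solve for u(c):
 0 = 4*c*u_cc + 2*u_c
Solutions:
 u(c) = C1 + C2*sqrt(c)


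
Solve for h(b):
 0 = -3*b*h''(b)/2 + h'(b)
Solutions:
 h(b) = C1 + C2*b^(5/3)


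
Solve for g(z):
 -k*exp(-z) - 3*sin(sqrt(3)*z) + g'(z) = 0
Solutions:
 g(z) = C1 - k*exp(-z) - sqrt(3)*cos(sqrt(3)*z)


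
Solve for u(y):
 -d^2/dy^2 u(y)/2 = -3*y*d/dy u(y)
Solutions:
 u(y) = C1 + C2*erfi(sqrt(3)*y)


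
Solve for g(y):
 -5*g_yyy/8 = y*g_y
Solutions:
 g(y) = C1 + Integral(C2*airyai(-2*5^(2/3)*y/5) + C3*airybi(-2*5^(2/3)*y/5), y)


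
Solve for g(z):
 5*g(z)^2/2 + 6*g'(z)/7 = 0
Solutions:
 g(z) = 12/(C1 + 35*z)


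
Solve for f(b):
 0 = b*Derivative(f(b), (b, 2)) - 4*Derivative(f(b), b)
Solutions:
 f(b) = C1 + C2*b^5


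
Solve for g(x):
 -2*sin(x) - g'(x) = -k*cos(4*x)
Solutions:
 g(x) = C1 + k*sin(4*x)/4 + 2*cos(x)


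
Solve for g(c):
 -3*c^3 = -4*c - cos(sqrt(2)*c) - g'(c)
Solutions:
 g(c) = C1 + 3*c^4/4 - 2*c^2 - sqrt(2)*sin(sqrt(2)*c)/2


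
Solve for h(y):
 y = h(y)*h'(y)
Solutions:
 h(y) = -sqrt(C1 + y^2)
 h(y) = sqrt(C1 + y^2)


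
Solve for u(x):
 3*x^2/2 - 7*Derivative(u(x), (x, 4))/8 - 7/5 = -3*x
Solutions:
 u(x) = C1 + C2*x + C3*x^2 + C4*x^3 + x^6/210 + x^5/35 - x^4/15


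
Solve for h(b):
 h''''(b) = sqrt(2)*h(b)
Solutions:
 h(b) = C1*exp(-2^(1/8)*b) + C2*exp(2^(1/8)*b) + C3*sin(2^(1/8)*b) + C4*cos(2^(1/8)*b)


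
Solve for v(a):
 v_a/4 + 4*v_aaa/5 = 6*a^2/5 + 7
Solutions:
 v(a) = C1 + C2*sin(sqrt(5)*a/4) + C3*cos(sqrt(5)*a/4) + 8*a^3/5 - 68*a/25


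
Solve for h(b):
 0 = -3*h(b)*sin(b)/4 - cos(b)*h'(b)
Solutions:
 h(b) = C1*cos(b)^(3/4)


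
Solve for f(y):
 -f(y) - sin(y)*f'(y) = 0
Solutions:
 f(y) = C1*sqrt(cos(y) + 1)/sqrt(cos(y) - 1)


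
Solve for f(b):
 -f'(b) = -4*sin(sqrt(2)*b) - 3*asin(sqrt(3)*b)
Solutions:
 f(b) = C1 + 3*b*asin(sqrt(3)*b) + sqrt(3)*sqrt(1 - 3*b^2) - 2*sqrt(2)*cos(sqrt(2)*b)


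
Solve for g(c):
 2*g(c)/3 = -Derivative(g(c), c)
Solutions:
 g(c) = C1*exp(-2*c/3)


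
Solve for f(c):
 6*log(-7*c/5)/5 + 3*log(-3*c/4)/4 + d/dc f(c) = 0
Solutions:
 f(c) = C1 - 39*c*log(-c)/20 + 3*c*(-8*log(7) - 5*log(3) + 10*log(2) + 8*log(5) + 13)/20


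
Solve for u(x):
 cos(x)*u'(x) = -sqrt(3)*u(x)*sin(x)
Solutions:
 u(x) = C1*cos(x)^(sqrt(3))


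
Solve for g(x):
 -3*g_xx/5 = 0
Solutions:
 g(x) = C1 + C2*x


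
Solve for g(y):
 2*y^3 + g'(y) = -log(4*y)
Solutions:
 g(y) = C1 - y^4/2 - y*log(y) - y*log(4) + y


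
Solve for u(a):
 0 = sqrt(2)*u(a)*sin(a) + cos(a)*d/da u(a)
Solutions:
 u(a) = C1*cos(a)^(sqrt(2))


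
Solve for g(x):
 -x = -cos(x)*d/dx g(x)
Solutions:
 g(x) = C1 + Integral(x/cos(x), x)


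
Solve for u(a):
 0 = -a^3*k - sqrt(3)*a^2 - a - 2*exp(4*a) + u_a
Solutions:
 u(a) = C1 + a^4*k/4 + sqrt(3)*a^3/3 + a^2/2 + exp(4*a)/2


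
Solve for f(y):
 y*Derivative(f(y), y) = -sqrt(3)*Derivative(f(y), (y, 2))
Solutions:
 f(y) = C1 + C2*erf(sqrt(2)*3^(3/4)*y/6)


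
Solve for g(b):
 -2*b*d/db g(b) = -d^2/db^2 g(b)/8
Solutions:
 g(b) = C1 + C2*erfi(2*sqrt(2)*b)


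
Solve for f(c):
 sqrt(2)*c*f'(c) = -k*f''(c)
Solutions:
 f(c) = C1 + C2*sqrt(k)*erf(2^(3/4)*c*sqrt(1/k)/2)


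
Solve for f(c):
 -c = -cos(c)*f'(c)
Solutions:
 f(c) = C1 + Integral(c/cos(c), c)


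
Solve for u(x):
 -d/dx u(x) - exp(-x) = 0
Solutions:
 u(x) = C1 + exp(-x)


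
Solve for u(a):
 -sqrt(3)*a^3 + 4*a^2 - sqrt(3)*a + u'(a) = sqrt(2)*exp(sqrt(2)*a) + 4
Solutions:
 u(a) = C1 + sqrt(3)*a^4/4 - 4*a^3/3 + sqrt(3)*a^2/2 + 4*a + exp(sqrt(2)*a)


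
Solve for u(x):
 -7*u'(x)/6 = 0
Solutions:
 u(x) = C1


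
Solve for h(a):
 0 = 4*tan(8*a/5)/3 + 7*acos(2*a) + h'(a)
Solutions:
 h(a) = C1 - 7*a*acos(2*a) + 7*sqrt(1 - 4*a^2)/2 + 5*log(cos(8*a/5))/6


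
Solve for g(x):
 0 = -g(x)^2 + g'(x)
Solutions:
 g(x) = -1/(C1 + x)


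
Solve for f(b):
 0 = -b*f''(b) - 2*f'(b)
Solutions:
 f(b) = C1 + C2/b


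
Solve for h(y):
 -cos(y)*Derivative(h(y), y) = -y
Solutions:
 h(y) = C1 + Integral(y/cos(y), y)


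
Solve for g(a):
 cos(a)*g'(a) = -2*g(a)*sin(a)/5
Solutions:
 g(a) = C1*cos(a)^(2/5)


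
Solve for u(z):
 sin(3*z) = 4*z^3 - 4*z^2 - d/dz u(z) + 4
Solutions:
 u(z) = C1 + z^4 - 4*z^3/3 + 4*z + cos(3*z)/3


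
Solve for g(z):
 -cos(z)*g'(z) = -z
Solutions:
 g(z) = C1 + Integral(z/cos(z), z)


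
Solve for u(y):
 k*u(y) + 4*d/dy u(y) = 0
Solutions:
 u(y) = C1*exp(-k*y/4)


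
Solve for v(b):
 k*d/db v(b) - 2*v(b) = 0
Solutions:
 v(b) = C1*exp(2*b/k)


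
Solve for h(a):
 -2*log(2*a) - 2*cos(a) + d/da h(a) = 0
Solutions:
 h(a) = C1 + 2*a*log(a) - 2*a + 2*a*log(2) + 2*sin(a)


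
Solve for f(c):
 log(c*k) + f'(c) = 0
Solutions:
 f(c) = C1 - c*log(c*k) + c


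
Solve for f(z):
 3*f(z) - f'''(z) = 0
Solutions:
 f(z) = C3*exp(3^(1/3)*z) + (C1*sin(3^(5/6)*z/2) + C2*cos(3^(5/6)*z/2))*exp(-3^(1/3)*z/2)


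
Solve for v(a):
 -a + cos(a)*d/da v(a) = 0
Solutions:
 v(a) = C1 + Integral(a/cos(a), a)


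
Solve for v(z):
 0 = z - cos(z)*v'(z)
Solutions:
 v(z) = C1 + Integral(z/cos(z), z)


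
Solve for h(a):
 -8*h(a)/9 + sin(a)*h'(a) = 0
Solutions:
 h(a) = C1*(cos(a) - 1)^(4/9)/(cos(a) + 1)^(4/9)


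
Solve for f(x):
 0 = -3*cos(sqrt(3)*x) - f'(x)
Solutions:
 f(x) = C1 - sqrt(3)*sin(sqrt(3)*x)


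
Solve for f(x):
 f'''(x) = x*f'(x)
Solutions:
 f(x) = C1 + Integral(C2*airyai(x) + C3*airybi(x), x)


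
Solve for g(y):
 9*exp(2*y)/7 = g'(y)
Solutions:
 g(y) = C1 + 9*exp(2*y)/14


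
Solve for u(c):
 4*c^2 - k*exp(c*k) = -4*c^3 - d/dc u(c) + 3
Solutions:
 u(c) = C1 - c^4 - 4*c^3/3 + 3*c + exp(c*k)


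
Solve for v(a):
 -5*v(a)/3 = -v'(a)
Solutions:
 v(a) = C1*exp(5*a/3)


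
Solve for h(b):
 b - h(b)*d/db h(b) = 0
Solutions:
 h(b) = -sqrt(C1 + b^2)
 h(b) = sqrt(C1 + b^2)


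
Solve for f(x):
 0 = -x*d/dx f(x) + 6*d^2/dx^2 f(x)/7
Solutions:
 f(x) = C1 + C2*erfi(sqrt(21)*x/6)


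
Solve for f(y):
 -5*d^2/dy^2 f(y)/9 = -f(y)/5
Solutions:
 f(y) = C1*exp(-3*y/5) + C2*exp(3*y/5)


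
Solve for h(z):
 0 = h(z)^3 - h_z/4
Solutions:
 h(z) = -sqrt(2)*sqrt(-1/(C1 + 4*z))/2
 h(z) = sqrt(2)*sqrt(-1/(C1 + 4*z))/2


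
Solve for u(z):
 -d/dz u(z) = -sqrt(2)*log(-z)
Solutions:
 u(z) = C1 + sqrt(2)*z*log(-z) - sqrt(2)*z


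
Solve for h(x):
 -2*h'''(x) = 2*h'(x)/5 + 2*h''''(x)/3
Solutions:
 h(x) = C1 + C2*exp(x*(-1 + 10^(1/3)/(2*(sqrt(69) + 13)^(1/3)) + 10^(2/3)*(sqrt(69) + 13)^(1/3)/20))*sin(10^(1/3)*sqrt(3)*x*(-10^(1/3)*(sqrt(69) + 13)^(1/3) + 10/(sqrt(69) + 13)^(1/3))/20) + C3*exp(x*(-1 + 10^(1/3)/(2*(sqrt(69) + 13)^(1/3)) + 10^(2/3)*(sqrt(69) + 13)^(1/3)/20))*cos(10^(1/3)*sqrt(3)*x*(-10^(1/3)*(sqrt(69) + 13)^(1/3) + 10/(sqrt(69) + 13)^(1/3))/20) + C4*exp(-x*(10^(1/3)/(sqrt(69) + 13)^(1/3) + 1 + 10^(2/3)*(sqrt(69) + 13)^(1/3)/10))


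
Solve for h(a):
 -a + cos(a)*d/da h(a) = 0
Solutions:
 h(a) = C1 + Integral(a/cos(a), a)


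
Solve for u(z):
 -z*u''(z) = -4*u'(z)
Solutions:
 u(z) = C1 + C2*z^5


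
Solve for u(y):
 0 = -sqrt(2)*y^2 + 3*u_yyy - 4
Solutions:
 u(y) = C1 + C2*y + C3*y^2 + sqrt(2)*y^5/180 + 2*y^3/9


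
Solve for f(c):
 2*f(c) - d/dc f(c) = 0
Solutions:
 f(c) = C1*exp(2*c)


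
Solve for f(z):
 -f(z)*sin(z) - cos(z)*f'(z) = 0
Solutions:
 f(z) = C1*cos(z)


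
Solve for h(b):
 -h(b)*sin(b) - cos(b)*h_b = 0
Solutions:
 h(b) = C1*cos(b)


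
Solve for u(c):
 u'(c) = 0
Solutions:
 u(c) = C1


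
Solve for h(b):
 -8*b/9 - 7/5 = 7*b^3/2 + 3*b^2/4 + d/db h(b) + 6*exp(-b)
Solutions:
 h(b) = C1 - 7*b^4/8 - b^3/4 - 4*b^2/9 - 7*b/5 + 6*exp(-b)


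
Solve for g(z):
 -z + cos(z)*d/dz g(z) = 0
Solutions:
 g(z) = C1 + Integral(z/cos(z), z)


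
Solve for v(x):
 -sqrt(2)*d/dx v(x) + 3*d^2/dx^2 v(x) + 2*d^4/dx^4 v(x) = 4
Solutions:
 v(x) = C1 + C2*exp(sqrt(2)*x*(-(1 + sqrt(2))^(1/3) + (1 + sqrt(2))^(-1/3))/4)*sin(sqrt(6)*x*((1 + sqrt(2))^(-1/3) + (1 + sqrt(2))^(1/3))/4) + C3*exp(sqrt(2)*x*(-(1 + sqrt(2))^(1/3) + (1 + sqrt(2))^(-1/3))/4)*cos(sqrt(6)*x*((1 + sqrt(2))^(-1/3) + (1 + sqrt(2))^(1/3))/4) + C4*exp(-sqrt(2)*x*(-(1 + sqrt(2))^(1/3) + (1 + sqrt(2))^(-1/3))/2) - 2*sqrt(2)*x


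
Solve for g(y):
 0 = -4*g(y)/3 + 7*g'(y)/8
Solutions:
 g(y) = C1*exp(32*y/21)


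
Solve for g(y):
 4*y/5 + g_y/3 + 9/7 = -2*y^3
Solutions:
 g(y) = C1 - 3*y^4/2 - 6*y^2/5 - 27*y/7


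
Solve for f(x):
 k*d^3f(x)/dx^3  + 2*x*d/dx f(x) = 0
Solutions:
 f(x) = C1 + Integral(C2*airyai(2^(1/3)*x*(-1/k)^(1/3)) + C3*airybi(2^(1/3)*x*(-1/k)^(1/3)), x)


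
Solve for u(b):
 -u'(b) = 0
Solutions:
 u(b) = C1


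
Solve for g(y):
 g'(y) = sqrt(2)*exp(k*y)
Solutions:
 g(y) = C1 + sqrt(2)*exp(k*y)/k


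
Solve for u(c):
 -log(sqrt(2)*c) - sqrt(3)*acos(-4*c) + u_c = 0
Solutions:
 u(c) = C1 + c*log(c) - c + c*log(2)/2 + sqrt(3)*(c*acos(-4*c) + sqrt(1 - 16*c^2)/4)


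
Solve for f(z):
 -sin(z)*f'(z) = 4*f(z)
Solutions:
 f(z) = C1*(cos(z)^2 + 2*cos(z) + 1)/(cos(z)^2 - 2*cos(z) + 1)


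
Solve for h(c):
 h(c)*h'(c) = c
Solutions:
 h(c) = -sqrt(C1 + c^2)
 h(c) = sqrt(C1 + c^2)


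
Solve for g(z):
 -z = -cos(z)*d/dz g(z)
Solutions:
 g(z) = C1 + Integral(z/cos(z), z)


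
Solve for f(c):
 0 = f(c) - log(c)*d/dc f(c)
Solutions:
 f(c) = C1*exp(li(c))


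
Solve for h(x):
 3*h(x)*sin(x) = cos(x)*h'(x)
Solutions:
 h(x) = C1/cos(x)^3


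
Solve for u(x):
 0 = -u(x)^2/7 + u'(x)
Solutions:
 u(x) = -7/(C1 + x)


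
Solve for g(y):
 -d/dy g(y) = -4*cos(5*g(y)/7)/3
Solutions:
 -4*y/3 - 7*log(sin(5*g(y)/7) - 1)/10 + 7*log(sin(5*g(y)/7) + 1)/10 = C1


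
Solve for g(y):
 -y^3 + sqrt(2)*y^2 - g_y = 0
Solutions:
 g(y) = C1 - y^4/4 + sqrt(2)*y^3/3


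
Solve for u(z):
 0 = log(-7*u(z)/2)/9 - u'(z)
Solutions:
 -9*Integral(1/(log(-_y) - log(2) + log(7)), (_y, u(z))) = C1 - z


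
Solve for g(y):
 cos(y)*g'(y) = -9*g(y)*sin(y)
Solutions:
 g(y) = C1*cos(y)^9


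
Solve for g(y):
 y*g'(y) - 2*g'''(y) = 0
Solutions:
 g(y) = C1 + Integral(C2*airyai(2^(2/3)*y/2) + C3*airybi(2^(2/3)*y/2), y)


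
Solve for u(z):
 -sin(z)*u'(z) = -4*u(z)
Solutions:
 u(z) = C1*(cos(z)^2 - 2*cos(z) + 1)/(cos(z)^2 + 2*cos(z) + 1)


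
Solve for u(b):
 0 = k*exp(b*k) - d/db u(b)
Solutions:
 u(b) = C1 + exp(b*k)


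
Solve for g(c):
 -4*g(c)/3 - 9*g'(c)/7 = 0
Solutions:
 g(c) = C1*exp(-28*c/27)


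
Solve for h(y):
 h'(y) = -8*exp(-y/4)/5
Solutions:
 h(y) = C1 + 32*exp(-y/4)/5


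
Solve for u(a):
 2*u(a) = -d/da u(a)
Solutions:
 u(a) = C1*exp(-2*a)


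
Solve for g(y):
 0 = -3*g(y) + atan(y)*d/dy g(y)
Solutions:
 g(y) = C1*exp(3*Integral(1/atan(y), y))


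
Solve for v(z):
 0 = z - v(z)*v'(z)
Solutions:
 v(z) = -sqrt(C1 + z^2)
 v(z) = sqrt(C1 + z^2)


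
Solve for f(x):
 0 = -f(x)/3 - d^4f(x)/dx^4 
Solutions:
 f(x) = (C1*sin(sqrt(2)*3^(3/4)*x/6) + C2*cos(sqrt(2)*3^(3/4)*x/6))*exp(-sqrt(2)*3^(3/4)*x/6) + (C3*sin(sqrt(2)*3^(3/4)*x/6) + C4*cos(sqrt(2)*3^(3/4)*x/6))*exp(sqrt(2)*3^(3/4)*x/6)


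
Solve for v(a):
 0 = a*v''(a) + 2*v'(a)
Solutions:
 v(a) = C1 + C2/a


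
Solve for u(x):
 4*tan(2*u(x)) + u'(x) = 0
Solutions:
 u(x) = -asin(C1*exp(-8*x))/2 + pi/2
 u(x) = asin(C1*exp(-8*x))/2


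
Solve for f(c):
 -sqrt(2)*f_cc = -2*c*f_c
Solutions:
 f(c) = C1 + C2*erfi(2^(3/4)*c/2)


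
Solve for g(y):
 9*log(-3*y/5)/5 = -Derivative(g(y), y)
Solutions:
 g(y) = C1 - 9*y*log(-y)/5 + 9*y*(-log(3) + 1 + log(5))/5


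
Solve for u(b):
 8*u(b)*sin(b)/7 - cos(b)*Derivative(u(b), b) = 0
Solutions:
 u(b) = C1/cos(b)^(8/7)


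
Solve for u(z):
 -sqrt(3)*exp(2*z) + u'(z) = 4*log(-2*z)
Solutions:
 u(z) = C1 + 4*z*log(-z) + 4*z*(-1 + log(2)) + sqrt(3)*exp(2*z)/2


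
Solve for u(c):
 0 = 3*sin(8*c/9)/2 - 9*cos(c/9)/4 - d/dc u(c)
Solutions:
 u(c) = C1 - 81*sin(c/9)/4 - 27*cos(8*c/9)/16


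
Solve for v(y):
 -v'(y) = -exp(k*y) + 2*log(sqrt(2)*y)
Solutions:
 v(y) = C1 - 2*y*log(y) + y*(2 - log(2)) + Piecewise((exp(k*y)/k, Ne(k, 0)), (y, True))


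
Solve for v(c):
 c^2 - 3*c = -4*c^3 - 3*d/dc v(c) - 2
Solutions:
 v(c) = C1 - c^4/3 - c^3/9 + c^2/2 - 2*c/3


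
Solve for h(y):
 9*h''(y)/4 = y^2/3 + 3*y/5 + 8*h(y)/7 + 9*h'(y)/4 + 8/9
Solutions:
 h(y) = C1*exp(y*(21 - sqrt(1337))/42) + C2*exp(y*(21 + sqrt(1337))/42) - 7*y^2/24 + 399*y/640 - 581273/184320


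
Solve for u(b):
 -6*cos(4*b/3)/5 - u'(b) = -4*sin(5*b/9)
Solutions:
 u(b) = C1 - 9*sin(4*b/3)/10 - 36*cos(5*b/9)/5


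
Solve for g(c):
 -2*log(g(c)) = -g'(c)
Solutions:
 li(g(c)) = C1 + 2*c


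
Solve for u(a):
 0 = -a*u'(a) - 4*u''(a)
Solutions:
 u(a) = C1 + C2*erf(sqrt(2)*a/4)


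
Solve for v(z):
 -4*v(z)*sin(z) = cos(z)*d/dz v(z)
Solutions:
 v(z) = C1*cos(z)^4


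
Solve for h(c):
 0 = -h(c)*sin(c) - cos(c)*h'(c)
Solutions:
 h(c) = C1*cos(c)


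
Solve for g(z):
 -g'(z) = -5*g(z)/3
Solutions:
 g(z) = C1*exp(5*z/3)


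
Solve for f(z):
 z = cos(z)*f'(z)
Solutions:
 f(z) = C1 + Integral(z/cos(z), z)


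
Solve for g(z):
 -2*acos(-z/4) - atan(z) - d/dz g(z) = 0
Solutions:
 g(z) = C1 - 2*z*acos(-z/4) - z*atan(z) - 2*sqrt(16 - z^2) + log(z^2 + 1)/2


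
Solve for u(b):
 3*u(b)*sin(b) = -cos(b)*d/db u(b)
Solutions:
 u(b) = C1*cos(b)^3


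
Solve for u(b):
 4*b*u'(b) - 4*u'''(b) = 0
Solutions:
 u(b) = C1 + Integral(C2*airyai(b) + C3*airybi(b), b)


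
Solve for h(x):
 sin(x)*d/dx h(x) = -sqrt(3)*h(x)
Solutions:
 h(x) = C1*(cos(x) + 1)^(sqrt(3)/2)/(cos(x) - 1)^(sqrt(3)/2)


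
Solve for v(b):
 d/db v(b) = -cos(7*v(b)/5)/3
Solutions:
 b/3 - 5*log(sin(7*v(b)/5) - 1)/14 + 5*log(sin(7*v(b)/5) + 1)/14 = C1


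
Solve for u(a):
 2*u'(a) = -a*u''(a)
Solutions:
 u(a) = C1 + C2/a


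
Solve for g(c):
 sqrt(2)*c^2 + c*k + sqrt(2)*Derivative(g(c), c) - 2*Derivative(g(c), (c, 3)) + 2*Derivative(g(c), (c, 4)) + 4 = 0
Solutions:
 g(c) = C1 + C2*exp(c*((-1 + sqrt(-4 + (-4 + 27*sqrt(2))^2/4)/2 + 27*sqrt(2)/4)^(-1/3) + 2 + (-1 + sqrt(-4 + (-4 + 27*sqrt(2))^2/4)/2 + 27*sqrt(2)/4)^(1/3))/6)*sin(sqrt(3)*c*(-(-1 + sqrt(-4 + (-2 + 27*sqrt(2)/2)^2)/2 + 27*sqrt(2)/4)^(1/3) + (-1 + sqrt(-4 + (-2 + 27*sqrt(2)/2)^2)/2 + 27*sqrt(2)/4)^(-1/3))/6) + C3*exp(c*((-1 + sqrt(-4 + (-4 + 27*sqrt(2))^2/4)/2 + 27*sqrt(2)/4)^(-1/3) + 2 + (-1 + sqrt(-4 + (-4 + 27*sqrt(2))^2/4)/2 + 27*sqrt(2)/4)^(1/3))/6)*cos(sqrt(3)*c*(-(-1 + sqrt(-4 + (-2 + 27*sqrt(2)/2)^2)/2 + 27*sqrt(2)/4)^(1/3) + (-1 + sqrt(-4 + (-2 + 27*sqrt(2)/2)^2)/2 + 27*sqrt(2)/4)^(-1/3))/6) + C4*exp(c*(-(-1 + sqrt(-4 + (-4 + 27*sqrt(2))^2/4)/2 + 27*sqrt(2)/4)^(1/3) - 1/(-1 + sqrt(-4 + (-4 + 27*sqrt(2))^2/4)/2 + 27*sqrt(2)/4)^(1/3) + 1)/3) - c^3/3 - sqrt(2)*c^2*k/4 - 4*sqrt(2)*c


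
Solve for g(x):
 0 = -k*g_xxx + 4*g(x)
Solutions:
 g(x) = C1*exp(2^(2/3)*x*(1/k)^(1/3)) + C2*exp(2^(2/3)*x*(-1 + sqrt(3)*I)*(1/k)^(1/3)/2) + C3*exp(-2^(2/3)*x*(1 + sqrt(3)*I)*(1/k)^(1/3)/2)


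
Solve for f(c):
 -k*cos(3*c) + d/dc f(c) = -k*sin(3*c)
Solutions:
 f(c) = C1 + sqrt(2)*k*sin(3*c + pi/4)/3


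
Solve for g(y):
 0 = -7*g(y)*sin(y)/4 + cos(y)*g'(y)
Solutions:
 g(y) = C1/cos(y)^(7/4)


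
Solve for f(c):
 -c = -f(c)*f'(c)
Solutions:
 f(c) = -sqrt(C1 + c^2)
 f(c) = sqrt(C1 + c^2)


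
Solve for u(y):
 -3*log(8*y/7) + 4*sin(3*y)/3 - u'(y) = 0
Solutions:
 u(y) = C1 - 3*y*log(y) - 9*y*log(2) + 3*y + 3*y*log(7) - 4*cos(3*y)/9


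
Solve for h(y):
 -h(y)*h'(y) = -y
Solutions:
 h(y) = -sqrt(C1 + y^2)
 h(y) = sqrt(C1 + y^2)


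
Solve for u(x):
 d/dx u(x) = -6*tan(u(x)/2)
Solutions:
 u(x) = -2*asin(C1*exp(-3*x)) + 2*pi
 u(x) = 2*asin(C1*exp(-3*x))


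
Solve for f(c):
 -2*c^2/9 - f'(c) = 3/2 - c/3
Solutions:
 f(c) = C1 - 2*c^3/27 + c^2/6 - 3*c/2


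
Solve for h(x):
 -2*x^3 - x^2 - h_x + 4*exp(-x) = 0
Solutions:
 h(x) = C1 - x^4/2 - x^3/3 - 4*exp(-x)


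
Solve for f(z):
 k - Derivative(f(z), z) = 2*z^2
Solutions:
 f(z) = C1 + k*z - 2*z^3/3


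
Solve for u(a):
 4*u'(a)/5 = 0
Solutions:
 u(a) = C1


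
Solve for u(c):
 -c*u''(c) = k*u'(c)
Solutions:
 u(c) = C1 + c^(1 - re(k))*(C2*sin(log(c)*Abs(im(k))) + C3*cos(log(c)*im(k)))


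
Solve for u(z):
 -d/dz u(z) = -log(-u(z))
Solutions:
 -li(-u(z)) = C1 + z


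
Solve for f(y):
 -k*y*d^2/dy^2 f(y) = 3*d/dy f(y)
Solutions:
 f(y) = C1 + y^(((re(k) - 3)*re(k) + im(k)^2)/(re(k)^2 + im(k)^2))*(C2*sin(3*log(y)*Abs(im(k))/(re(k)^2 + im(k)^2)) + C3*cos(3*log(y)*im(k)/(re(k)^2 + im(k)^2)))


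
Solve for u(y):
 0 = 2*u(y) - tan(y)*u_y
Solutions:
 u(y) = C1*sin(y)^2


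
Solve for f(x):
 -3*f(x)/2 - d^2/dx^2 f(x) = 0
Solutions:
 f(x) = C1*sin(sqrt(6)*x/2) + C2*cos(sqrt(6)*x/2)


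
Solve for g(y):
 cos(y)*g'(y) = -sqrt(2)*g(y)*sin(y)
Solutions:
 g(y) = C1*cos(y)^(sqrt(2))


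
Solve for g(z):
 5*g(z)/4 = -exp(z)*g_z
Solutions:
 g(z) = C1*exp(5*exp(-z)/4)


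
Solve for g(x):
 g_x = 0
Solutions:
 g(x) = C1


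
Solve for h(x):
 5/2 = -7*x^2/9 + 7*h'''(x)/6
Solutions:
 h(x) = C1 + C2*x + C3*x^2 + x^5/90 + 5*x^3/14


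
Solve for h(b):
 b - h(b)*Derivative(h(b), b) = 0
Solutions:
 h(b) = -sqrt(C1 + b^2)
 h(b) = sqrt(C1 + b^2)


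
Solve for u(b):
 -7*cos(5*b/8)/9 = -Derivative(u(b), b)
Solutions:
 u(b) = C1 + 56*sin(5*b/8)/45


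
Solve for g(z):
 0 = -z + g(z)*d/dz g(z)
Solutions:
 g(z) = -sqrt(C1 + z^2)
 g(z) = sqrt(C1 + z^2)


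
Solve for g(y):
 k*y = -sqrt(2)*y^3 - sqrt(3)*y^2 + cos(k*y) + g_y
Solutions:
 g(y) = C1 + k*y^2/2 + sqrt(2)*y^4/4 + sqrt(3)*y^3/3 - sin(k*y)/k


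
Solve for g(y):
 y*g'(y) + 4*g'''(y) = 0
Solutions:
 g(y) = C1 + Integral(C2*airyai(-2^(1/3)*y/2) + C3*airybi(-2^(1/3)*y/2), y)


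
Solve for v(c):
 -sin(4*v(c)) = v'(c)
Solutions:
 v(c) = -acos((-C1 - exp(8*c))/(C1 - exp(8*c)))/4 + pi/2
 v(c) = acos((-C1 - exp(8*c))/(C1 - exp(8*c)))/4


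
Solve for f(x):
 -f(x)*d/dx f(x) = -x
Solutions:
 f(x) = -sqrt(C1 + x^2)
 f(x) = sqrt(C1 + x^2)


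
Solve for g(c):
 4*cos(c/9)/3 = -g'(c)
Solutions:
 g(c) = C1 - 12*sin(c/9)


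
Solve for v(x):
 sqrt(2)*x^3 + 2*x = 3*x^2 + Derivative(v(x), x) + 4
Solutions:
 v(x) = C1 + sqrt(2)*x^4/4 - x^3 + x^2 - 4*x


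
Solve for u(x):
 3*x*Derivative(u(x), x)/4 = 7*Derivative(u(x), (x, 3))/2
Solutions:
 u(x) = C1 + Integral(C2*airyai(14^(2/3)*3^(1/3)*x/14) + C3*airybi(14^(2/3)*3^(1/3)*x/14), x)


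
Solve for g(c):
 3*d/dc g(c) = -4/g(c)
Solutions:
 g(c) = -sqrt(C1 - 24*c)/3
 g(c) = sqrt(C1 - 24*c)/3


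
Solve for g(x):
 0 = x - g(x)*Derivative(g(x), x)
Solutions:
 g(x) = -sqrt(C1 + x^2)
 g(x) = sqrt(C1 + x^2)


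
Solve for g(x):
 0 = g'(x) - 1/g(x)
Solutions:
 g(x) = -sqrt(C1 + 2*x)
 g(x) = sqrt(C1 + 2*x)


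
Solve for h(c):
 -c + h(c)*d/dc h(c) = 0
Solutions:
 h(c) = -sqrt(C1 + c^2)
 h(c) = sqrt(C1 + c^2)


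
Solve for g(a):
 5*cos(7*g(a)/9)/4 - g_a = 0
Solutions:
 -5*a/4 - 9*log(sin(7*g(a)/9) - 1)/14 + 9*log(sin(7*g(a)/9) + 1)/14 = C1


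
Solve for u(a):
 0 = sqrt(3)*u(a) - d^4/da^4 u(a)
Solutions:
 u(a) = C1*exp(-3^(1/8)*a) + C2*exp(3^(1/8)*a) + C3*sin(3^(1/8)*a) + C4*cos(3^(1/8)*a)
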